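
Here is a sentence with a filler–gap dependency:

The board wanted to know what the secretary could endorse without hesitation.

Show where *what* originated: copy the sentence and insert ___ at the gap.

In situ: The secretary could endorse what without hesitation.
'what' is the direct object of 'endorse'. The gap is right after 'endorse'.

The board wanted to know what the secretary could endorse ___ without hesitation.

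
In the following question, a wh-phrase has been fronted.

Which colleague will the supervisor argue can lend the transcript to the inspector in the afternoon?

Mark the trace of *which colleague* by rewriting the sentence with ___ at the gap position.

Underlying clause: The supervisor will argue which colleague can lend the transcript to the inspector in the afternoon.
'which colleague' functions as the subject of the clause embedded under 'argue'. The gap is right after 'argue'.

Which colleague will the supervisor argue ___ can lend the transcript to the inspector in the afternoon?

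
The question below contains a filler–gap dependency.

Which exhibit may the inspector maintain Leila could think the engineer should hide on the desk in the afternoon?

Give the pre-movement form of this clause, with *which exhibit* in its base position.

'which exhibit' is the direct object of 'hide'. It moves to the left edge, and the trace sits right after 'hide':
Which exhibit may the inspector maintain Leila could think the engineer should hide ___ on the desk in the afternoon?

The inspector may maintain Leila could think the engineer should hide which exhibit on the desk in the afternoon.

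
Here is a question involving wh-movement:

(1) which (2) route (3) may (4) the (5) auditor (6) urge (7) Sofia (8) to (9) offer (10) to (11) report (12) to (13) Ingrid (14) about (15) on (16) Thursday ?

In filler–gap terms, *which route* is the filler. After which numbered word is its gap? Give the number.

Underlying clause: The auditor may urge Sofia to offer to report to Ingrid about which route on Thursday.
'which route' is the object of the preposition 'about'. Wh-movement fronts it, leaving a gap right after 'about':
Which route may the auditor urge Sofia to offer to report to Ingrid about ___ on Thursday?
'about' is word 14.

14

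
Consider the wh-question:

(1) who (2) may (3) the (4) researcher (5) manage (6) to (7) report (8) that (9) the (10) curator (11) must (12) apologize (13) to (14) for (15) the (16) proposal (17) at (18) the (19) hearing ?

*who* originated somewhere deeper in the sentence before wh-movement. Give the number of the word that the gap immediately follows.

Underlying clause: The researcher may manage to report that the curator must apologize to who for the proposal at the hearing.
'who' functions as the object of the preposition 'to'. It moves to the left edge, and the trace sits right after 'to':
Who may the researcher manage to report that the curator must apologize to ___ for the proposal at the hearing?
'to' is word 13.

13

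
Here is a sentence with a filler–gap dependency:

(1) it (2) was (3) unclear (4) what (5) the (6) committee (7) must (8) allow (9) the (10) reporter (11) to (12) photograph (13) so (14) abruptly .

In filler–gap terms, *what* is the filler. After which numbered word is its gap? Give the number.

12

Underlying clause: The committee must allow the reporter to photograph what so abruptly.
The filler 'what' is interpreted as the direct object of 'photograph'. It moves to the left edge, and the trace sits right after 'photograph':
It was unclear what the committee must allow the reporter to photograph ___ so abruptly.
'photograph' is word 12.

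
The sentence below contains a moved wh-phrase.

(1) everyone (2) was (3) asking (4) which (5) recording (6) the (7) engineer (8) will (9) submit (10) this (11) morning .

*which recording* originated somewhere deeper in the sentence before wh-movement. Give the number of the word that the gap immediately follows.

9

Pre-movement form: The engineer will submit which recording this morning.
'which recording' functions as the direct object of 'submit'. It moves to the left edge, and the trace sits right after 'submit':
Everyone was asking which recording the engineer will submit ___ this morning.
'submit' is word 9.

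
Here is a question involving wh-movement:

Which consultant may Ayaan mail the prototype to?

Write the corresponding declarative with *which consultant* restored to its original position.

Ayaan may mail the prototype to which consultant.

The filler 'which consultant' is interpreted as the object of the preposition 'to' (recipient of 'mail'). It moves to the left edge, and the trace sits right after 'to':
Which consultant may Ayaan mail the prototype to ___?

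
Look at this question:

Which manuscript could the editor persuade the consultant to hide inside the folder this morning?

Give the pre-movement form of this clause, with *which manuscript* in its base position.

The filler 'which manuscript' is interpreted as the direct object of 'hide'. Wh-movement fronts it, leaving a gap right after 'hide':
Which manuscript could the editor persuade the consultant to hide ___ inside the folder this morning?

The editor could persuade the consultant to hide which manuscript inside the folder this morning.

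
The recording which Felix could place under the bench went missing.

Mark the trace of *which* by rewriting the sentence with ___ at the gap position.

The filler 'which' is interpreted as the direct object of 'place'. The gap is right after 'place'.

The recording which Felix could place ___ under the bench went missing.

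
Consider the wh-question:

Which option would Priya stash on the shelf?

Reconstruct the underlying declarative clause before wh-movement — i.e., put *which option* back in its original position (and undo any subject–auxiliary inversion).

'which option' functions as the direct object of 'stash'. Wh-movement fronts it, leaving a gap right after 'stash':
Which option would Priya stash ___ on the shelf?

Priya would stash which option on the shelf.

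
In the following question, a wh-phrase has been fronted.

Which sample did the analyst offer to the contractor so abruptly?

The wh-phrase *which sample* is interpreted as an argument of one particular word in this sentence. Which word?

Underlying clause: The analyst did offer which sample to the contractor so abruptly.
'which sample' is the direct object of 'offer'. It moves to the left edge, and the trace sits right after 'offer':
Which sample did the analyst offer ___ to the contractor so abruptly?

offer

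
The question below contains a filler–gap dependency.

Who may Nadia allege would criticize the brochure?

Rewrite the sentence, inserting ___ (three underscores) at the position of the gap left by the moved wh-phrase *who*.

In situ: Nadia may allege who would criticize the brochure.
The filler 'who' is interpreted as the subject of the clause embedded under 'allege'. The gap is right after 'allege'.

Who may Nadia allege ___ would criticize the brochure?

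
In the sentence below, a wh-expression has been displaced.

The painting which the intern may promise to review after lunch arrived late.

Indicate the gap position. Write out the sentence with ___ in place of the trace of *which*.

The painting which the intern may promise to review ___ after lunch arrived late.

'which' functions as the direct object of 'review'. The gap is right after 'review'.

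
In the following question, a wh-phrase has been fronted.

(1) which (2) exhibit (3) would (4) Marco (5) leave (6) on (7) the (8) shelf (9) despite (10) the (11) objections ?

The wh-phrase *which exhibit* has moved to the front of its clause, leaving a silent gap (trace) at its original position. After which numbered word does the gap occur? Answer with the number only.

5

Before movement: Marco would leave which exhibit on the shelf despite the objections.
'which exhibit' is the direct object of 'leave'. Fronting leaves a gap immediately after 'leave':
Which exhibit would Marco leave ___ on the shelf despite the objections?
'leave' is word 5.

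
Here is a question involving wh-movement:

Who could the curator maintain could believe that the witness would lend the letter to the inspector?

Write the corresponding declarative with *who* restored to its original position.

The curator could maintain who could believe that the witness would lend the letter to the inspector.

The filler 'who' is interpreted as the subject of the clause embedded under 'maintain'. It moves to the left edge, and the trace sits right after 'maintain':
Who could the curator maintain ___ could believe that the witness would lend the letter to the inspector?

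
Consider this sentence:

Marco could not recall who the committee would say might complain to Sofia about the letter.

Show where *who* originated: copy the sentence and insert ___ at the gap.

Marco could not recall who the committee would say ___ might complain to Sofia about the letter.

Before movement: The committee would say who might complain to Sofia about the letter.
'who' functions as the subject of the clause embedded under 'say'. The gap is right after 'say'.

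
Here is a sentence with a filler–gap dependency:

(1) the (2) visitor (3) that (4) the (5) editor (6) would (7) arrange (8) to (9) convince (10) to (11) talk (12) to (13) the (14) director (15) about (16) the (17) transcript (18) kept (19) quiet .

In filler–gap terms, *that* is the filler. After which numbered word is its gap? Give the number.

9

'that' is the direct object of 'convince'. Wh-movement fronts it, leaving a gap right after 'convince':
The visitor that the editor would arrange to convince ___ to talk to the director about the transcript kept quiet.
'convince' is word 9.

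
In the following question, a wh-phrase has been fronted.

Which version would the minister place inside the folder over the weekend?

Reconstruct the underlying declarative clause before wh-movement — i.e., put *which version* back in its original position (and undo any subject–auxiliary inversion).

The minister would place which version inside the folder over the weekend.

'which version' functions as the direct object of 'place'. It moves to the left edge, and the trace sits right after 'place':
Which version would the minister place ___ inside the folder over the weekend?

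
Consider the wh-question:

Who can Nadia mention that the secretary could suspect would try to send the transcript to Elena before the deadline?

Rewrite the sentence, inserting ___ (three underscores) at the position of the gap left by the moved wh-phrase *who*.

Underlying clause: Nadia can mention that the secretary could suspect who would try to send the transcript to Elena before the deadline.
'who' is the subject of the clause embedded under 'suspect'. The gap is right after 'suspect'.

Who can Nadia mention that the secretary could suspect ___ would try to send the transcript to Elena before the deadline?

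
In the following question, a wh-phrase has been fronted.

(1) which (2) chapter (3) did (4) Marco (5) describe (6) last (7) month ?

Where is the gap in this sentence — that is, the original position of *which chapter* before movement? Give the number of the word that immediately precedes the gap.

5

Before movement: Marco did describe which chapter last month.
'which chapter' functions as the direct object of 'describe'. Wh-movement fronts it, leaving a gap right after 'describe':
Which chapter did Marco describe ___ last month?
'describe' is word 5.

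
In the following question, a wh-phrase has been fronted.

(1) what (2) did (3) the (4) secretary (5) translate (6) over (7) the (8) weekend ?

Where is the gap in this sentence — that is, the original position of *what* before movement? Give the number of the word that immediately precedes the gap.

5

Pre-movement form: The secretary did translate what over the weekend.
'what' functions as the direct object of 'translate'. Wh-movement fronts it, leaving a gap right after 'translate':
What did the secretary translate ___ over the weekend?
'translate' is word 5.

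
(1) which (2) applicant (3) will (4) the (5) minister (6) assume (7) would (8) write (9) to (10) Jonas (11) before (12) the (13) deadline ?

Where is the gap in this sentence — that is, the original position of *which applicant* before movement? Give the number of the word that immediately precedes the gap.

Before movement: The minister will assume which applicant would write to Jonas before the deadline.
'which applicant' functions as the subject of the clause embedded under 'assume'. Fronting leaves a gap immediately after 'assume':
Which applicant will the minister assume ___ would write to Jonas before the deadline?
'assume' is word 6.

6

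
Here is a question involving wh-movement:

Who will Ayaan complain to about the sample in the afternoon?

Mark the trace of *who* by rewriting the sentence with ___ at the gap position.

Who will Ayaan complain to ___ about the sample in the afternoon?

Before movement: Ayaan will complain to who about the sample in the afternoon.
The filler 'who' is interpreted as the object of the preposition 'to'. The gap is right after 'to'.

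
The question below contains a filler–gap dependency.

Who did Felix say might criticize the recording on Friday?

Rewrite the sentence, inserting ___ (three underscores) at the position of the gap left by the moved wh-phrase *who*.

Before movement: Felix did say who might criticize the recording on Friday.
The filler 'who' is interpreted as the subject of the clause embedded under 'say'. The gap is right after 'say'.

Who did Felix say ___ might criticize the recording on Friday?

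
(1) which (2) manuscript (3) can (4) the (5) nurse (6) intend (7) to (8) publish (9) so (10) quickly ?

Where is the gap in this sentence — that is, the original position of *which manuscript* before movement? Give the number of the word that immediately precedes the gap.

8

In situ: The nurse can intend to publish which manuscript so quickly.
The filler 'which manuscript' is interpreted as the direct object of 'publish'. Fronting leaves a gap immediately after 'publish':
Which manuscript can the nurse intend to publish ___ so quickly?
'publish' is word 8.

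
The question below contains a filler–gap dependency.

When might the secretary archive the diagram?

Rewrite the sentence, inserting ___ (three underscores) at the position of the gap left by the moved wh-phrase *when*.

In situ: The secretary might archive the diagram when.
'when' functions as the temporal adjunct. The gap is right after 'diagram'.

When might the secretary archive the diagram ___?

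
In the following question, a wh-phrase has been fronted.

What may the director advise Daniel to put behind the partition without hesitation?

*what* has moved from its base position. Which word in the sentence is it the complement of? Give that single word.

Pre-movement form: The director may advise Daniel to put what behind the partition without hesitation.
'what' is the direct object of 'put'. It moves to the left edge, and the trace sits right after 'put':
What may the director advise Daniel to put ___ behind the partition without hesitation?

put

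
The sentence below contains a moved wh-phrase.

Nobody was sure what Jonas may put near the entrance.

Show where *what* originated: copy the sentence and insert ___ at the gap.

Nobody was sure what Jonas may put ___ near the entrance.

Before movement: Jonas may put what near the entrance.
The filler 'what' is interpreted as the direct object of 'put'. The gap is right after 'put'.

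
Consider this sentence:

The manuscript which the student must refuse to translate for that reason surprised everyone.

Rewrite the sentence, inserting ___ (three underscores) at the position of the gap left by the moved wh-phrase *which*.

'which' is the direct object of 'translate'. The gap is right after 'translate'.

The manuscript which the student must refuse to translate ___ for that reason surprised everyone.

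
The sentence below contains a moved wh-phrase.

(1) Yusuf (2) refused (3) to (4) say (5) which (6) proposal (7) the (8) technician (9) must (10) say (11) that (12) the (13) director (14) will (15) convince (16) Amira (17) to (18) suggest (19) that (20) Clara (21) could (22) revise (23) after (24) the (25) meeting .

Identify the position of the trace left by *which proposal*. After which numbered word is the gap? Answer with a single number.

22

In situ: The technician must say that the director will convince Amira to suggest that Clara could revise which proposal after the meeting.
The filler 'which proposal' is interpreted as the direct object of 'revise'. It moves to the left edge, and the trace sits right after 'revise':
Yusuf refused to say which proposal the technician must say that the director will convince Amira to suggest that Clara could revise ___ after the meeting.
'revise' is word 22.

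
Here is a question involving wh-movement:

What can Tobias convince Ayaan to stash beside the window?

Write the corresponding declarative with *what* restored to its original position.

Tobias can convince Ayaan to stash what beside the window.

'what' is the direct object of 'stash'. Fronting leaves a gap immediately after 'stash':
What can Tobias convince Ayaan to stash ___ beside the window?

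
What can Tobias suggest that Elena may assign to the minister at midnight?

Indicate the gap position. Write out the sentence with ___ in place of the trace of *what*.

Underlying clause: Tobias can suggest that Elena may assign what to the minister at midnight.
'what' functions as the direct object of 'assign'. The gap is right after 'assign'.

What can Tobias suggest that Elena may assign ___ to the minister at midnight?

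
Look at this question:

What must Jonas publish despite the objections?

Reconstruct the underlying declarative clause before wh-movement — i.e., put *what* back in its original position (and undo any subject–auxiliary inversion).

'what' functions as the direct object of 'publish'. Fronting leaves a gap immediately after 'publish':
What must Jonas publish ___ despite the objections?

Jonas must publish what despite the objections.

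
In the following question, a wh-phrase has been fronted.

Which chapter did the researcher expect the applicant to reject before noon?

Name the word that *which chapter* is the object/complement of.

reject

Pre-movement form: The researcher did expect the applicant to reject which chapter before noon.
The filler 'which chapter' is interpreted as the direct object of 'reject'. It moves to the left edge, and the trace sits right after 'reject':
Which chapter did the researcher expect the applicant to reject ___ before noon?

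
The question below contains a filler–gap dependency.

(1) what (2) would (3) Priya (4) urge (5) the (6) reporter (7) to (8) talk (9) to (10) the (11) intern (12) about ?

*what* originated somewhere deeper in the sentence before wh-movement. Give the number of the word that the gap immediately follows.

12

Pre-movement form: Priya would urge the reporter to talk to the intern about what.
'what' functions as the object of the preposition 'about'. Fronting leaves a gap immediately after 'about':
What would Priya urge the reporter to talk to the intern about ___?
'about' is word 12.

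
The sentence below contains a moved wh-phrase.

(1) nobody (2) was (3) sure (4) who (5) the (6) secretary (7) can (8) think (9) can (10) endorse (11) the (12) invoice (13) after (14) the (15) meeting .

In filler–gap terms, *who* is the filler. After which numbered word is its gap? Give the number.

Underlying clause: The secretary can think who can endorse the invoice after the meeting.
The filler 'who' is interpreted as the subject of the clause embedded under 'think'. Fronting leaves a gap immediately after 'think':
Nobody was sure who the secretary can think ___ can endorse the invoice after the meeting.
'think' is word 8.

8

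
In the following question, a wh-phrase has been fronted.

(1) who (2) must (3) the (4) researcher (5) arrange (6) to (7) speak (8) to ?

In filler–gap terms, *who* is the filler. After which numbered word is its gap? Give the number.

8

Underlying clause: The researcher must arrange to speak to who.
'who' functions as the object of the preposition 'to'. It moves to the left edge, and the trace sits right after 'to':
Who must the researcher arrange to speak to ___?
'to' is word 8.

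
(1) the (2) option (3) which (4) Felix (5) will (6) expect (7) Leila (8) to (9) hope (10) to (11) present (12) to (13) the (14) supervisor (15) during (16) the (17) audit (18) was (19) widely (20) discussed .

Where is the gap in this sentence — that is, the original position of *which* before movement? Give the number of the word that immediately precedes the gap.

'which' functions as the direct object of 'present'. It moves to the left edge, and the trace sits right after 'present':
The option which Felix will expect Leila to hope to present ___ to the supervisor during the audit was widely discussed.
'present' is word 11.

11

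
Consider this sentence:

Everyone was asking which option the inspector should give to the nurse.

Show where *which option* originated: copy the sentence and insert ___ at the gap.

Pre-movement form: The inspector should give which option to the nurse.
'which option' is the direct object of 'give'. The gap is right after 'give'.

Everyone was asking which option the inspector should give ___ to the nurse.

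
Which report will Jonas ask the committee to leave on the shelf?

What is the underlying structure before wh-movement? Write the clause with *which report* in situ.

The filler 'which report' is interpreted as the direct object of 'leave'. It moves to the left edge, and the trace sits right after 'leave':
Which report will Jonas ask the committee to leave ___ on the shelf?

Jonas will ask the committee to leave which report on the shelf.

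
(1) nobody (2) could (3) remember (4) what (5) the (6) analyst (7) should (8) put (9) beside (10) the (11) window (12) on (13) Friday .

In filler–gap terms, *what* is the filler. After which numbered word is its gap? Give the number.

Pre-movement form: The analyst should put what beside the window on Friday.
'what' functions as the direct object of 'put'. It moves to the left edge, and the trace sits right after 'put':
Nobody could remember what the analyst should put ___ beside the window on Friday.
'put' is word 8.

8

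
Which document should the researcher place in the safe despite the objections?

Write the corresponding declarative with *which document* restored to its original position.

'which document' is the direct object of 'place'. Wh-movement fronts it, leaving a gap right after 'place':
Which document should the researcher place ___ in the safe despite the objections?

The researcher should place which document in the safe despite the objections.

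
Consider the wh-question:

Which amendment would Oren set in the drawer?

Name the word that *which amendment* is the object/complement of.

set

Before movement: Oren would set which amendment in the drawer.
The filler 'which amendment' is interpreted as the direct object of 'set'. Fronting leaves a gap immediately after 'set':
Which amendment would Oren set ___ in the drawer?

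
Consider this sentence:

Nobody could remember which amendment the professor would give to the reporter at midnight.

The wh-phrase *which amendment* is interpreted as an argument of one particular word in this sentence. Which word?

Pre-movement form: The professor would give which amendment to the reporter at midnight.
The filler 'which amendment' is interpreted as the direct object of 'give'. Wh-movement fronts it, leaving a gap right after 'give':
Nobody could remember which amendment the professor would give ___ to the reporter at midnight.

give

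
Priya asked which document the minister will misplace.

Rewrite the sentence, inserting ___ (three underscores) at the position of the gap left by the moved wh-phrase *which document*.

Priya asked which document the minister will misplace ___.

Underlying clause: The minister will misplace which document.
The filler 'which document' is interpreted as the direct object of 'misplace'. The gap is right after 'misplace'.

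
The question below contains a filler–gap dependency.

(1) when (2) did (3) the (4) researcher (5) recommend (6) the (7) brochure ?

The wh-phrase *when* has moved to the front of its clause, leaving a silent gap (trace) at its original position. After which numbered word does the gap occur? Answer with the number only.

Before movement: The researcher did recommend the brochure when.
'when' is the temporal adjunct. Wh-movement fronts it, leaving a gap right after 'brochure':
When did the researcher recommend the brochure ___?
'brochure' is word 7.

7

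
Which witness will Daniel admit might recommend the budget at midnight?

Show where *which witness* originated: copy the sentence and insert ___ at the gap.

Underlying clause: Daniel will admit which witness might recommend the budget at midnight.
'which witness' is the subject of the clause embedded under 'admit'. The gap is right after 'admit'.

Which witness will Daniel admit ___ might recommend the budget at midnight?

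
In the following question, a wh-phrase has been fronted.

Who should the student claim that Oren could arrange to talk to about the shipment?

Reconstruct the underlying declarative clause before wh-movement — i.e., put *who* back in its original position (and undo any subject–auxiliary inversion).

The student should claim that Oren could arrange to talk to who about the shipment.

'who' functions as the object of the preposition 'to'. Wh-movement fronts it, leaving a gap right after 'to':
Who should the student claim that Oren could arrange to talk to ___ about the shipment?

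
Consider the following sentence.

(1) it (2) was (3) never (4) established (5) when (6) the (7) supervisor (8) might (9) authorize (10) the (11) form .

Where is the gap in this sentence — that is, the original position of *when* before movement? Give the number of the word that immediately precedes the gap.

11

Pre-movement form: The supervisor might authorize the form when.
'when' is the temporal adjunct. Fronting leaves a gap immediately after 'form':
It was never established when the supervisor might authorize the form ___.
'form' is word 11.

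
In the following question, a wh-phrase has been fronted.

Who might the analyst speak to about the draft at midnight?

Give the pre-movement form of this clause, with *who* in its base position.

The analyst might speak to who about the draft at midnight.

The filler 'who' is interpreted as the object of the preposition 'to'. Wh-movement fronts it, leaving a gap right after 'to':
Who might the analyst speak to ___ about the draft at midnight?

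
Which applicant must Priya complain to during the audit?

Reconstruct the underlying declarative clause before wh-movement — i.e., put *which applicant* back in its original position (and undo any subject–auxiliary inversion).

Priya must complain to which applicant during the audit.

The filler 'which applicant' is interpreted as the object of the preposition 'to'. Fronting leaves a gap immediately after 'to':
Which applicant must Priya complain to ___ during the audit?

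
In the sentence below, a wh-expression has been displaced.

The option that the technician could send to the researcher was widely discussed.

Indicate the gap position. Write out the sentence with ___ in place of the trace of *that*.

The option that the technician could send ___ to the researcher was widely discussed.

'that' functions as the direct object of 'send'. The gap is right after 'send'.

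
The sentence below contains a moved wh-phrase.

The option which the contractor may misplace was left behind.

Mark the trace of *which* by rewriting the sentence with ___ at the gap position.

The option which the contractor may misplace ___ was left behind.

The filler 'which' is interpreted as the direct object of 'misplace'. The gap is right after 'misplace'.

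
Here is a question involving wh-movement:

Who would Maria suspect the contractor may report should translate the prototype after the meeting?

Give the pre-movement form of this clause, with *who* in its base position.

'who' is the subject of the clause embedded under 'report'. Fronting leaves a gap immediately after 'report':
Who would Maria suspect the contractor may report ___ should translate the prototype after the meeting?

Maria would suspect the contractor may report who should translate the prototype after the meeting.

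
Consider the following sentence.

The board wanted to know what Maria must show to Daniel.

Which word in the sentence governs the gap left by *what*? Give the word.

show

Before movement: Maria must show what to Daniel.
'what' is the direct object of 'show'. Fronting leaves a gap immediately after 'show':
The board wanted to know what Maria must show ___ to Daniel.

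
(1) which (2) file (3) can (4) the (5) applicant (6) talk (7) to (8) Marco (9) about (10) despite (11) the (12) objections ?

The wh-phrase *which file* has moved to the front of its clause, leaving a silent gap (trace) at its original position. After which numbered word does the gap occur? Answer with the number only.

9

Underlying clause: The applicant can talk to Marco about which file despite the objections.
The filler 'which file' is interpreted as the object of the preposition 'about'. Wh-movement fronts it, leaving a gap right after 'about':
Which file can the applicant talk to Marco about ___ despite the objections?
'about' is word 9.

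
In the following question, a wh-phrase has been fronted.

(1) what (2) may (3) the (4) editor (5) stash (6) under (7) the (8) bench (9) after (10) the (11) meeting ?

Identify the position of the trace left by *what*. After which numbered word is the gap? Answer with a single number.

Pre-movement form: The editor may stash what under the bench after the meeting.
'what' functions as the direct object of 'stash'. It moves to the left edge, and the trace sits right after 'stash':
What may the editor stash ___ under the bench after the meeting?
'stash' is word 5.

5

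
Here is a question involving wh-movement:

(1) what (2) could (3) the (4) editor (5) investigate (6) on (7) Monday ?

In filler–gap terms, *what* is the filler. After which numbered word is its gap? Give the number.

Pre-movement form: The editor could investigate what on Monday.
'what' functions as the direct object of 'investigate'. Wh-movement fronts it, leaving a gap right after 'investigate':
What could the editor investigate ___ on Monday?
'investigate' is word 5.

5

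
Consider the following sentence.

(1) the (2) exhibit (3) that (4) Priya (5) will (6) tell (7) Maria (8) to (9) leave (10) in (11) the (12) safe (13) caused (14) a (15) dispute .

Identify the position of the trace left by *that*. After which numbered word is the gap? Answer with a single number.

'that' is the direct object of 'leave'. Wh-movement fronts it, leaving a gap right after 'leave':
The exhibit that Priya will tell Maria to leave ___ in the safe caused a dispute.
'leave' is word 9.

9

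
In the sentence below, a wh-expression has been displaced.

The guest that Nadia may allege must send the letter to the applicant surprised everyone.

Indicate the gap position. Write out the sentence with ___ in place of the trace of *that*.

The guest that Nadia may allege ___ must send the letter to the applicant surprised everyone.

'that' functions as the subject of the clause embedded under 'allege'. The gap is right after 'allege'.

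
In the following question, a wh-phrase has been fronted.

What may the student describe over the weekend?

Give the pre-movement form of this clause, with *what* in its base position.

The filler 'what' is interpreted as the direct object of 'describe'. Wh-movement fronts it, leaving a gap right after 'describe':
What may the student describe ___ over the weekend?

The student may describe what over the weekend.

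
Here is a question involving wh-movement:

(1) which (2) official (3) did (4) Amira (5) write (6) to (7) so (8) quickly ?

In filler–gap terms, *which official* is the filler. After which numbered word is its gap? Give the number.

Before movement: Amira did write to which official so quickly.
'which official' functions as the object of the preposition 'to'. Wh-movement fronts it, leaving a gap right after 'to':
Which official did Amira write to ___ so quickly?
'to' is word 6.

6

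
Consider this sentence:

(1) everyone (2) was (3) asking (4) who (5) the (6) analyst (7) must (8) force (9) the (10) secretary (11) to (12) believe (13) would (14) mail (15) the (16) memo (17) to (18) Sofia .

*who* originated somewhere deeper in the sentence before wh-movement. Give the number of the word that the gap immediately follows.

Pre-movement form: The analyst must force the secretary to believe who would mail the memo to Sofia.
The filler 'who' is interpreted as the subject of the clause embedded under 'believe'. It moves to the left edge, and the trace sits right after 'believe':
Everyone was asking who the analyst must force the secretary to believe ___ would mail the memo to Sofia.
'believe' is word 12.

12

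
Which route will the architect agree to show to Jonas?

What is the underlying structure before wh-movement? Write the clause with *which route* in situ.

The architect will agree to show which route to Jonas.

'which route' functions as the direct object of 'show'. It moves to the left edge, and the trace sits right after 'show':
Which route will the architect agree to show ___ to Jonas?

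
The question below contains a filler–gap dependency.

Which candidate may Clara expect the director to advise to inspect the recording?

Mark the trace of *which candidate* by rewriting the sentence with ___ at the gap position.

Underlying clause: Clara may expect the director to advise which candidate to inspect the recording.
'which candidate' functions as the direct object of 'advise'. The gap is right after 'advise'.

Which candidate may Clara expect the director to advise ___ to inspect the recording?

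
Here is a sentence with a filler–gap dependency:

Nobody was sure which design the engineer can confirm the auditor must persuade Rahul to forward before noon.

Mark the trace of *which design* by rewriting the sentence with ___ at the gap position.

Pre-movement form: The engineer can confirm the auditor must persuade Rahul to forward which design before noon.
'which design' functions as the direct object of 'forward'. The gap is right after 'forward'.

Nobody was sure which design the engineer can confirm the auditor must persuade Rahul to forward ___ before noon.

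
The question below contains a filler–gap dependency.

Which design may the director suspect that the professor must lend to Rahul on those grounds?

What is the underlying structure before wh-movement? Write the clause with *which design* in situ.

The director may suspect that the professor must lend which design to Rahul on those grounds.

'which design' is the direct object of 'lend'. Fronting leaves a gap immediately after 'lend':
Which design may the director suspect that the professor must lend ___ to Rahul on those grounds?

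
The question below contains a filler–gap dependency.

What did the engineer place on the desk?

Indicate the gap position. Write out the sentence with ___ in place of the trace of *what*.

What did the engineer place ___ on the desk?

Before movement: The engineer did place what on the desk.
The filler 'what' is interpreted as the direct object of 'place'. The gap is right after 'place'.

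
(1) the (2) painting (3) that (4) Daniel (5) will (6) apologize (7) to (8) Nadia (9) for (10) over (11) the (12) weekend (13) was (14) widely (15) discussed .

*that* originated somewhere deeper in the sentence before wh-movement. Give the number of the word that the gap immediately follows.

'that' is the object of the preposition 'for'. Fronting leaves a gap immediately after 'for':
The painting that Daniel will apologize to Nadia for ___ over the weekend was widely discussed.
'for' is word 9.

9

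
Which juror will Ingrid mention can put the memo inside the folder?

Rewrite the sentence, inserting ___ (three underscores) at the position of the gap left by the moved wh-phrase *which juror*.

Which juror will Ingrid mention ___ can put the memo inside the folder?

Before movement: Ingrid will mention which juror can put the memo inside the folder.
'which juror' functions as the subject of the clause embedded under 'mention'. The gap is right after 'mention'.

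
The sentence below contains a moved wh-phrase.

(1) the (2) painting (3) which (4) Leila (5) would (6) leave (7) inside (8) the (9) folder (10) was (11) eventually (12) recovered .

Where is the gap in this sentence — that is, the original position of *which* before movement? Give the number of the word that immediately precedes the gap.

6

'which' is the direct object of 'leave'. Fronting leaves a gap immediately after 'leave':
The painting which Leila would leave ___ inside the folder was eventually recovered.
'leave' is word 6.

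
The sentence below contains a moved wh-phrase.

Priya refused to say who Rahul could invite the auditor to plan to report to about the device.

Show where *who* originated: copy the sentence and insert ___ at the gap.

In situ: Rahul could invite the auditor to plan to report to who about the device.
The filler 'who' is interpreted as the object of the preposition 'to'. The gap is right after 'to'.

Priya refused to say who Rahul could invite the auditor to plan to report to ___ about the device.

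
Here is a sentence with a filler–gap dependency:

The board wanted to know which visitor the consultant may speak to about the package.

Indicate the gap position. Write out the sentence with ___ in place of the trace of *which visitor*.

In situ: The consultant may speak to which visitor about the package.
'which visitor' is the object of the preposition 'to'. The gap is right after 'to'.

The board wanted to know which visitor the consultant may speak to ___ about the package.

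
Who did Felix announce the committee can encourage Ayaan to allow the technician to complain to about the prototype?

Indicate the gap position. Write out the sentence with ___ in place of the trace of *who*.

Pre-movement form: Felix did announce the committee can encourage Ayaan to allow the technician to complain to who about the prototype.
The filler 'who' is interpreted as the object of the preposition 'to'. The gap is right after 'to'.

Who did Felix announce the committee can encourage Ayaan to allow the technician to complain to ___ about the prototype?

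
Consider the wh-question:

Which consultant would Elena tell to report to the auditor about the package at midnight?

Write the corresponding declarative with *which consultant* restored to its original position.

The filler 'which consultant' is interpreted as the direct object of 'tell'. Fronting leaves a gap immediately after 'tell':
Which consultant would Elena tell ___ to report to the auditor about the package at midnight?

Elena would tell which consultant to report to the auditor about the package at midnight.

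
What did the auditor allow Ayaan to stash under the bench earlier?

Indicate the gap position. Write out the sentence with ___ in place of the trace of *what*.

What did the auditor allow Ayaan to stash ___ under the bench earlier?

Pre-movement form: The auditor did allow Ayaan to stash what under the bench earlier.
The filler 'what' is interpreted as the direct object of 'stash'. The gap is right after 'stash'.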